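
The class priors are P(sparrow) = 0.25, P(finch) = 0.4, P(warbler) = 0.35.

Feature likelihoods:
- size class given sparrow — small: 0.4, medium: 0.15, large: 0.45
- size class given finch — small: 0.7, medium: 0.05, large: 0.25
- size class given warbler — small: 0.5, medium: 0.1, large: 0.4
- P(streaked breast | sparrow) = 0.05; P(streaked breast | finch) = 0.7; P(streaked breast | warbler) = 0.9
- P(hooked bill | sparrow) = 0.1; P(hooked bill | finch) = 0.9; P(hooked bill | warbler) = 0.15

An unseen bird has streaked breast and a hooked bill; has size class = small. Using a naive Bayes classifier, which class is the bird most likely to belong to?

finch

sparrow: 0.25 × 0.4 × 0.05 × 0.1 = 0.0005
finch: 0.4 × 0.7 × 0.7 × 0.9 = 0.1764
warbler: 0.35 × 0.5 × 0.9 × 0.15 = 0.023625
Highest score → finch.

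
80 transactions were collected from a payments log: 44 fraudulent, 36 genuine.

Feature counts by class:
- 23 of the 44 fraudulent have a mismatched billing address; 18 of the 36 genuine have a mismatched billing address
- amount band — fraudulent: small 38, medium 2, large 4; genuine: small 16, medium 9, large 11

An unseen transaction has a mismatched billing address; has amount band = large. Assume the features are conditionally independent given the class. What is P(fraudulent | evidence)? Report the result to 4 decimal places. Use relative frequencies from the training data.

0.2754

fraudulent: (44/80) × (23/44) × (4/44) ≈ 0.0261364
genuine: (36/80) × (18/36) × (11/36) = 0.06875
P(fraudulent | x) = 0.0261364 / 0.0948864 ≈ 0.2754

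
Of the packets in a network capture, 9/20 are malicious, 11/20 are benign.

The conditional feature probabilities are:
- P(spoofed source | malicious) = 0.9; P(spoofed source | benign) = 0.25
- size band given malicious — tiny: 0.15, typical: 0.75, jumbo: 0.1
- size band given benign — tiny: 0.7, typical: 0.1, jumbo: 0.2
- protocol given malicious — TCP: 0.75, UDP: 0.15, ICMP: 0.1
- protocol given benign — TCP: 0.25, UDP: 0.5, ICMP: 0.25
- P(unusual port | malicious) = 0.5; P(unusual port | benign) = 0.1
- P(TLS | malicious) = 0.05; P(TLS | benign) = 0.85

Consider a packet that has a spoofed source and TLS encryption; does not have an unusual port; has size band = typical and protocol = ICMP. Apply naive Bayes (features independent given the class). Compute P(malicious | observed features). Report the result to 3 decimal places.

0.224

malicious: 0.45 × 0.9 × 0.75 × 0.1 × (1−0.5) × 0.05 = 0.000759375
benign: 0.55 × 0.25 × 0.1 × 0.25 × (1−0.1) × 0.85 = 0.0026296875
P(malicious | x) = 0.000759375 / 0.0033890625 ≈ 0.224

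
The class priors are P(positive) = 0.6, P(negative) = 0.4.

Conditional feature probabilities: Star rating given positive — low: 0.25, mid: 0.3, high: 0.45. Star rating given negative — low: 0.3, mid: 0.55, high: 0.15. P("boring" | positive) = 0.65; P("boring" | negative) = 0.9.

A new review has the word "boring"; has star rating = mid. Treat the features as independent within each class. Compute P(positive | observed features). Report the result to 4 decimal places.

positive: 0.6 × 0.3 × 0.65 = 0.117
negative: 0.4 × 0.55 × 0.9 = 0.198
P(positive | x) = 0.117 / 0.315 ≈ 0.3714

0.3714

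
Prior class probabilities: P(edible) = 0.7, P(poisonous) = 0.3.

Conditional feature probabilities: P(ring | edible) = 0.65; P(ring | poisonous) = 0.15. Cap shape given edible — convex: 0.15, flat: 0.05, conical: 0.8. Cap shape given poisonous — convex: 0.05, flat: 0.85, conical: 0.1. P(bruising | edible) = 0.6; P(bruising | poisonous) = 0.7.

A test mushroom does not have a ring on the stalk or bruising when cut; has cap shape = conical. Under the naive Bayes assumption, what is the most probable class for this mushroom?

edible

edible: 0.7 × (1−0.65) × 0.8 × (1−0.6) = 0.0784
poisonous: 0.3 × (1−0.15) × 0.1 × (1−0.7) = 0.00765
Highest score → edible.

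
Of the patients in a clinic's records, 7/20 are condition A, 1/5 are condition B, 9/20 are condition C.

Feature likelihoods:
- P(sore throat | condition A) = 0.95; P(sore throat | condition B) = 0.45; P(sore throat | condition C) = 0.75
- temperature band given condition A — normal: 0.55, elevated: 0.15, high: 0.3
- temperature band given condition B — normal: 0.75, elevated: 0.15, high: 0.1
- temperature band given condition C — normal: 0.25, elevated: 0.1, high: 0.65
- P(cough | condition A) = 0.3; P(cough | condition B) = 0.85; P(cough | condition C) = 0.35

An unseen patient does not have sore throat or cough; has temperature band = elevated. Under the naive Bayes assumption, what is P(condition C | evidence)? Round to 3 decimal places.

condition A: 0.35 × (1−0.95) × 0.15 × (1−0.3) = 0.0018375
condition B: 0.2 × (1−0.45) × 0.15 × (1−0.85) = 0.002475
condition C: 0.45 × (1−0.75) × 0.1 × (1−0.35) = 0.0073125
P(condition C | x) = 0.0073125 / 0.011625 ≈ 0.629

0.629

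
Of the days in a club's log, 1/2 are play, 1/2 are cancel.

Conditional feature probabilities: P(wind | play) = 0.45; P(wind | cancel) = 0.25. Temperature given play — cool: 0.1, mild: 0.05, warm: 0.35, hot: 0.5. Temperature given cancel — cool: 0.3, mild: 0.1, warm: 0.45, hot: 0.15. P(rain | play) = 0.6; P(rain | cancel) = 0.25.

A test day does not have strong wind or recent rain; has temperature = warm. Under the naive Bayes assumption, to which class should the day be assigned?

cancel

play: 0.5 × (1−0.45) × 0.35 × (1−0.6) = 0.0385
cancel: 0.5 × (1−0.25) × 0.45 × (1−0.25) = 0.1265625
Highest score → cancel.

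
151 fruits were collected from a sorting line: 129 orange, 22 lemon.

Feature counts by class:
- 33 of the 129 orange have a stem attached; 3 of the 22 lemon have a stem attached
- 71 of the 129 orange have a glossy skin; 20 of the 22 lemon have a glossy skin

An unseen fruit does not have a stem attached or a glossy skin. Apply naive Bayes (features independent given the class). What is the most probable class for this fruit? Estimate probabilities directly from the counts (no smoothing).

orange: (129/151) × (96/129) × (58/129) ≈ 0.285846
lemon: (22/151) × (19/22) × (2/22) ≈ 0.0114389
Highest score → orange.

orange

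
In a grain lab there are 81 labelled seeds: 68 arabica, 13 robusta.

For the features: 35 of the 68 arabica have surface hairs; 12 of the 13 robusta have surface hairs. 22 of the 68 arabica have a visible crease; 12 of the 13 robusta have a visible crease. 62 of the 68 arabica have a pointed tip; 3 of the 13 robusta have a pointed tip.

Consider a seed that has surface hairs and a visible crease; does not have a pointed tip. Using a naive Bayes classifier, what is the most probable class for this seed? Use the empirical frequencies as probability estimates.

arabica: (68/81) × (35/68) × (22/68) × (6/68) ≈ 0.012335
robusta: (13/81) × (12/13) × (12/13) × (10/13) ≈ 0.105194
Highest score → robusta.

robusta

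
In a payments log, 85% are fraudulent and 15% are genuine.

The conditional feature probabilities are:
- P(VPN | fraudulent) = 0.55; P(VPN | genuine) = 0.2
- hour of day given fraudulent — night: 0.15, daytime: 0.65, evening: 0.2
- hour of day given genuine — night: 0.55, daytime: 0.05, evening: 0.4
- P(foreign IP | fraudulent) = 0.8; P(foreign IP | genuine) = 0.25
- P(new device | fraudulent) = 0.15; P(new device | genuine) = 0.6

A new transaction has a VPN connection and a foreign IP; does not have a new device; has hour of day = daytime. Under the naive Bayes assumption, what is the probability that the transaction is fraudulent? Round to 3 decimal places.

0.999

fraudulent: 0.85 × 0.55 × 0.65 × 0.8 × (1−0.15) = 0.206635
genuine: 0.15 × 0.2 × 0.05 × 0.25 × (1−0.6) = 0.00015
P(fraudulent | x) = 0.206635 / 0.206785 ≈ 0.999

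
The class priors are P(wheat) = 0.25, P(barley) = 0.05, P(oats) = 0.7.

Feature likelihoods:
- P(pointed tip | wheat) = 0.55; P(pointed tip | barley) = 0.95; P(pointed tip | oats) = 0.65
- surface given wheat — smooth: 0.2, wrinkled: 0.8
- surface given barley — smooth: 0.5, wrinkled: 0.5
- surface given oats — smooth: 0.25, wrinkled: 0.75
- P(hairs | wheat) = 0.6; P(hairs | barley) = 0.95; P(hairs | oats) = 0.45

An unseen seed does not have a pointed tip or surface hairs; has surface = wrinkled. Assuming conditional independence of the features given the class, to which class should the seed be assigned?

oats

wheat: 0.25 × (1−0.55) × 0.8 × (1−0.6) = 0.036
barley: 0.05 × (1−0.95) × 0.5 × (1−0.95) = 0.0000625
oats: 0.7 × (1−0.65) × 0.75 × (1−0.45) = 0.1010625
Highest score → oats.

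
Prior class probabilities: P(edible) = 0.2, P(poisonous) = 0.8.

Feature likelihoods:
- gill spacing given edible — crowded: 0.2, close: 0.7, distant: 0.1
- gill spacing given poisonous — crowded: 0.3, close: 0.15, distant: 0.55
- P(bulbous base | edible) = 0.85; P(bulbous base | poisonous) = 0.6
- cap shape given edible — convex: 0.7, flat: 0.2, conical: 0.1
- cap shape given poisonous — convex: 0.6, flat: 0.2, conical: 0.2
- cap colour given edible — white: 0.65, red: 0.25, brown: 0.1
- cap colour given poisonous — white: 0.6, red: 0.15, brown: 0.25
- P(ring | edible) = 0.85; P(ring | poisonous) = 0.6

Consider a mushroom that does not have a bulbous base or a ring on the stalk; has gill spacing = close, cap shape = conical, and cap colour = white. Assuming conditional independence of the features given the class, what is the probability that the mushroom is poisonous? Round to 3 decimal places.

0.918

edible: 0.2 × 0.7 × (1−0.85) × 0.1 × 0.65 × (1−0.85) = 0.00020475
poisonous: 0.8 × 0.15 × (1−0.6) × 0.2 × 0.6 × (1−0.6) = 0.002304
P(poisonous | x) = 0.002304 / 0.00250875 ≈ 0.918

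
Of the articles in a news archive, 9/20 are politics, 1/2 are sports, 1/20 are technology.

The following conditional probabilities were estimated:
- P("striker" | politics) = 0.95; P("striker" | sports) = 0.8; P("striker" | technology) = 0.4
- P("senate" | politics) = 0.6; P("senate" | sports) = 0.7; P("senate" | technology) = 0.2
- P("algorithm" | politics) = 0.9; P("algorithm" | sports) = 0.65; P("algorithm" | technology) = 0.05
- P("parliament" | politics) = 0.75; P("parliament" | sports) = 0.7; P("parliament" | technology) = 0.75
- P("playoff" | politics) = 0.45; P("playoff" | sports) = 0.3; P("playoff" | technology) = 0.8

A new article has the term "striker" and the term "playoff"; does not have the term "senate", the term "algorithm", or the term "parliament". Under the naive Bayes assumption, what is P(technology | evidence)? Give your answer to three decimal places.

politics: 0.45 × 0.95 × (1−0.6) × (1−0.9) × (1−0.75) × 0.45 = 0.00192375
sports: 0.5 × 0.8 × (1−0.7) × (1−0.65) × (1−0.7) × 0.3 = 0.00378
technology: 0.05 × 0.4 × (1−0.2) × (1−0.05) × (1−0.75) × 0.8 = 0.00304
P(technology | x) = 0.00304 / 0.00874375 ≈ 0.348

0.348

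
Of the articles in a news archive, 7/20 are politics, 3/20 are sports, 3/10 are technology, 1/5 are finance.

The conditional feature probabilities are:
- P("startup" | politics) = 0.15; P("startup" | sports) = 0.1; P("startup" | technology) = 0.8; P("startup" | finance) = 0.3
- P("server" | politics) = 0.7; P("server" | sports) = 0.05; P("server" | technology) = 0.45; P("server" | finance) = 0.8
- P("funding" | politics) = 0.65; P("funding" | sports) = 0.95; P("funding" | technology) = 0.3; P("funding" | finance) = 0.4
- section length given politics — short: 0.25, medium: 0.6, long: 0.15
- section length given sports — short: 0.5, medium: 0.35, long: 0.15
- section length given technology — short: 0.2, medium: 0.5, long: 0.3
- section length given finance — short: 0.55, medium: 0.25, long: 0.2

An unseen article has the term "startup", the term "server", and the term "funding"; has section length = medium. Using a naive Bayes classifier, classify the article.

technology

politics: 0.35 × 0.15 × 0.7 × 0.65 × 0.6 = 0.0143325
sports: 0.15 × 0.1 × 0.05 × 0.95 × 0.35 = 0.000249375
technology: 0.3 × 0.8 × 0.45 × 0.3 × 0.5 = 0.0162
finance: 0.2 × 0.3 × 0.8 × 0.4 × 0.25 = 0.0048
Highest score → technology.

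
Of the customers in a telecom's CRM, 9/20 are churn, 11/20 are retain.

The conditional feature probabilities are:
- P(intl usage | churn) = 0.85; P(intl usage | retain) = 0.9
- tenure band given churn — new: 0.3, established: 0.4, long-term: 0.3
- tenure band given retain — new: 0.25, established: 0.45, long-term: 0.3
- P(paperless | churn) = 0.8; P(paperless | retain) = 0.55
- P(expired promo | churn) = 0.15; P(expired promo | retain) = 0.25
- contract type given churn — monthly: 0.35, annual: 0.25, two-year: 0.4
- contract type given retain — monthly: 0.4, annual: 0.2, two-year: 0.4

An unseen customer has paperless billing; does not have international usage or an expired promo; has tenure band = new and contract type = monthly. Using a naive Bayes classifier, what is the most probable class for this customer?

churn

churn: 0.45 × (1−0.85) × 0.3 × 0.8 × (1−0.15) × 0.35 = 0.0048195
retain: 0.55 × (1−0.9) × 0.25 × 0.55 × (1−0.25) × 0.4 = 0.00226875
Highest score → churn.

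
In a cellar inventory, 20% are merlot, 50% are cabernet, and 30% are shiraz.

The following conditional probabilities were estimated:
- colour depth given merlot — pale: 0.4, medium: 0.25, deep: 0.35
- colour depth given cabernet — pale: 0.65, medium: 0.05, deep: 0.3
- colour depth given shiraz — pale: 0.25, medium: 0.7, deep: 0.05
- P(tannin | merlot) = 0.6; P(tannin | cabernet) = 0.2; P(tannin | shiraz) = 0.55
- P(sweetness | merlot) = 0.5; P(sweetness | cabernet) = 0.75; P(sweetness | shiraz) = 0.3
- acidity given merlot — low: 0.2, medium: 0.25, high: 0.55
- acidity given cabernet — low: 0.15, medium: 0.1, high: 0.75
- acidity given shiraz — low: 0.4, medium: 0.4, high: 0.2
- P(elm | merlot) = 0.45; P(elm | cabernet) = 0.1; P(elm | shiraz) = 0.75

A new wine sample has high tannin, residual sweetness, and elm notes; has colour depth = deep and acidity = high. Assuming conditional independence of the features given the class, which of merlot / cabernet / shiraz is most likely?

merlot

merlot: 0.2 × 0.35 × 0.6 × 0.5 × 0.55 × 0.45 = 0.0051975
cabernet: 0.5 × 0.3 × 0.2 × 0.75 × 0.75 × 0.1 = 0.0016875
shiraz: 0.3 × 0.05 × 0.55 × 0.3 × 0.2 × 0.75 = 0.00037125
Highest score → merlot.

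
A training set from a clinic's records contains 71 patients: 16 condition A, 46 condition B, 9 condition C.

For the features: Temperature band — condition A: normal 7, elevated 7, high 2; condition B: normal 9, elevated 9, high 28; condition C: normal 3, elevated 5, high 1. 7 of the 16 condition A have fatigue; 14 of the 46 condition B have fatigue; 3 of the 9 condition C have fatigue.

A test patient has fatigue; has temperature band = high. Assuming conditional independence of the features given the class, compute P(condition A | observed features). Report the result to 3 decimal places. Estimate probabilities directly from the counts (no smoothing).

0.090

condition A: (16/71) × (2/16) × (7/16) ≈ 0.0123239
condition B: (46/71) × (28/46) × (14/46) ≈ 0.120024
condition C: (9/71) × (1/9) × (3/9) ≈ 0.00469484
P(condition A | x) = 0.0123239 / 0.13704274 ≈ 0.090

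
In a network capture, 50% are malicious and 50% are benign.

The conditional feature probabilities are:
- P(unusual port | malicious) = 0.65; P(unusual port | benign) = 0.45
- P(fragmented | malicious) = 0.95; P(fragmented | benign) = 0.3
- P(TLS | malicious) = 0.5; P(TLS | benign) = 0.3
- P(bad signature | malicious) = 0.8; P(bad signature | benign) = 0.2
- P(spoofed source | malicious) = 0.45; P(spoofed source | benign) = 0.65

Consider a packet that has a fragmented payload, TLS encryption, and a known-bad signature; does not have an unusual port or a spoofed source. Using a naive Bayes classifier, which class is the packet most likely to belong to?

malicious: 0.5 × (1−0.65) × 0.95 × 0.5 × 0.8 × (1−0.45) = 0.036575
benign: 0.5 × (1−0.45) × 0.3 × 0.3 × 0.2 × (1−0.65) = 0.0017325
Highest score → malicious.

malicious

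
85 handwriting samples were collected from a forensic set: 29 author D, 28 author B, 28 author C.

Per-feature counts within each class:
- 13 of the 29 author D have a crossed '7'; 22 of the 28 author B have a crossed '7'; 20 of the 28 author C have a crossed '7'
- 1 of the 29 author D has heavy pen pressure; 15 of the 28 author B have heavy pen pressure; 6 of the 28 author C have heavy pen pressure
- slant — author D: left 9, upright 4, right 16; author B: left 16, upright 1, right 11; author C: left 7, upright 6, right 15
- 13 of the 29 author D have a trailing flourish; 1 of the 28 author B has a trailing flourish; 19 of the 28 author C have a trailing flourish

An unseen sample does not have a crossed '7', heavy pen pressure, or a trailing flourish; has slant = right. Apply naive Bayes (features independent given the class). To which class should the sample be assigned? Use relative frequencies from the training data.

author D: (29/85) × (16/29) × (28/29) × (16/29) × (16/29) ≈ 0.0553229
author B: (28/85) × (6/28) × (13/28) × (11/28) × (27/28) ≈ 0.0124153
author C: (28/85) × (8/28) × (22/28) × (15/28) × (9/28) ≈ 0.0127337
Highest score → author D.

author D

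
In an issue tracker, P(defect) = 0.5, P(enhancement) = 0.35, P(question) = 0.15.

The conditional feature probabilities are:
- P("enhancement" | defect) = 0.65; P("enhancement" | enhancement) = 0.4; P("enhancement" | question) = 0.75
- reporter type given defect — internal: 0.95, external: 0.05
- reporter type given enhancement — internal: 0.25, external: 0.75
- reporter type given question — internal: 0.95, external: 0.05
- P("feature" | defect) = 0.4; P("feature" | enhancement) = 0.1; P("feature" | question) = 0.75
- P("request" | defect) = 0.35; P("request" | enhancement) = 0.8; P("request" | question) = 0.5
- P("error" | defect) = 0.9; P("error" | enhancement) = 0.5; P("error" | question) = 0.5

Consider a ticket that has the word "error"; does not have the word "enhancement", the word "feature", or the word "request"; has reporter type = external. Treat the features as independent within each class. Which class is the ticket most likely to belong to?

enhancement

defect: 0.5 × (1−0.65) × 0.05 × (1−0.4) × (1−0.35) × 0.9 = 0.00307125
enhancement: 0.35 × (1−0.4) × 0.75 × (1−0.1) × (1−0.8) × 0.5 = 0.014175
question: 0.15 × (1−0.75) × 0.05 × (1−0.75) × (1−0.5) × 0.5 = 0.0001171875
Highest score → enhancement.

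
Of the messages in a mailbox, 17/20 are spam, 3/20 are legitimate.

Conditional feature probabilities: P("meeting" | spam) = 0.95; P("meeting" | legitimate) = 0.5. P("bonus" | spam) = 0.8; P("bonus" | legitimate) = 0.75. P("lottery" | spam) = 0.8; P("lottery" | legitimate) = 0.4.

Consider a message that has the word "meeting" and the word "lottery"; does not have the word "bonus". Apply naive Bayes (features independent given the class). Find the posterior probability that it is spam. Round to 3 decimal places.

0.945

spam: 0.85 × 0.95 × (1−0.8) × 0.8 = 0.1292
legitimate: 0.15 × 0.5 × (1−0.75) × 0.4 = 0.0075
P(spam | x) = 0.1292 / 0.1367 ≈ 0.945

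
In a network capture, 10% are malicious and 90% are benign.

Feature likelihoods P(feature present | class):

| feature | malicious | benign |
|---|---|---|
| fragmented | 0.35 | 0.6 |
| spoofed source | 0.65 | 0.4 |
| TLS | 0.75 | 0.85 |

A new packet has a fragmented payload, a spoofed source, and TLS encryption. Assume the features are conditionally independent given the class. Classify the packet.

benign

malicious: 0.1 × 0.35 × 0.65 × 0.75 = 0.0170625
benign: 0.9 × 0.6 × 0.4 × 0.85 = 0.1836
Highest score → benign.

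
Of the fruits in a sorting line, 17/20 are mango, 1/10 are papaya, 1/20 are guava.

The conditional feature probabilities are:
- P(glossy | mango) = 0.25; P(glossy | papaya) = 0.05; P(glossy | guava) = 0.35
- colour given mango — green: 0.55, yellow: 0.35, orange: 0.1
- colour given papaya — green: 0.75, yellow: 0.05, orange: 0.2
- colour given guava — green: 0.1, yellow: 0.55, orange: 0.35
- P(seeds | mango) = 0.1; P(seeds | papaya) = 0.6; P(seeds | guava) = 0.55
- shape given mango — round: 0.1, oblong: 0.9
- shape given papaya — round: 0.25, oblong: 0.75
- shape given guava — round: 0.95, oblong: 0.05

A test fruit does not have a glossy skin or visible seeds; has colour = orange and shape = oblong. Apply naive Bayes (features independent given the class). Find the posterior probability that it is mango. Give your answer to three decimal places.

0.897

mango: 0.85 × (1−0.25) × 0.1 × (1−0.1) × 0.9 = 0.0516375
papaya: 0.1 × (1−0.05) × 0.2 × (1−0.6) × 0.75 = 0.0057
guava: 0.05 × (1−0.35) × 0.35 × (1−0.55) × 0.05 = 0.0002559375
P(mango | x) = 0.0516375 / 0.0575934375 ≈ 0.897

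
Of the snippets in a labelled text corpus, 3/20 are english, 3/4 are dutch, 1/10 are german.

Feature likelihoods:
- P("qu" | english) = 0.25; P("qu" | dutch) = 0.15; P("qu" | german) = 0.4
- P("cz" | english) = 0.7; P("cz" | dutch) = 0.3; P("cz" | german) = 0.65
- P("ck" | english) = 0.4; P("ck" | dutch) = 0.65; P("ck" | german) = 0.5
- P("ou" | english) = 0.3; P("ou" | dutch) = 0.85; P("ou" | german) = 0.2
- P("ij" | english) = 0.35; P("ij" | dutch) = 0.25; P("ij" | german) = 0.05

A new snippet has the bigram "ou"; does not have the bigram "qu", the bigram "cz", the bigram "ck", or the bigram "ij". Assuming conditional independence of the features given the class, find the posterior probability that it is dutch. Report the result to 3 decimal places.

0.944

english: 0.15 × (1−0.25) × (1−0.7) × (1−0.4) × 0.3 × (1−0.35) = 0.00394875
dutch: 0.75 × (1−0.15) × (1−0.3) × (1−0.65) × 0.85 × (1−0.25) = 0.09956953125
german: 0.1 × (1−0.4) × (1−0.65) × (1−0.5) × 0.2 × (1−0.05) = 0.001995
P(dutch | x) = 0.09956953125 / 0.10551328125 ≈ 0.944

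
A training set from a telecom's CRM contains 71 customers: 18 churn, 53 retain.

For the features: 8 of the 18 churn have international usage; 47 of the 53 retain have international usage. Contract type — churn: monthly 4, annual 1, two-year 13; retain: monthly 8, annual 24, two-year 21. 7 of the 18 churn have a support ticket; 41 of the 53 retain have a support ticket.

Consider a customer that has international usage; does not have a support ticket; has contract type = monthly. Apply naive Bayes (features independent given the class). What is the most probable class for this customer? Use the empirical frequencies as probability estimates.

retain

churn: (18/71) × (8/18) × (4/18) × (11/18) ≈ 0.0153017
retain: (53/71) × (47/53) × (8/53) × (12/53) ≈ 0.0226235
Highest score → retain.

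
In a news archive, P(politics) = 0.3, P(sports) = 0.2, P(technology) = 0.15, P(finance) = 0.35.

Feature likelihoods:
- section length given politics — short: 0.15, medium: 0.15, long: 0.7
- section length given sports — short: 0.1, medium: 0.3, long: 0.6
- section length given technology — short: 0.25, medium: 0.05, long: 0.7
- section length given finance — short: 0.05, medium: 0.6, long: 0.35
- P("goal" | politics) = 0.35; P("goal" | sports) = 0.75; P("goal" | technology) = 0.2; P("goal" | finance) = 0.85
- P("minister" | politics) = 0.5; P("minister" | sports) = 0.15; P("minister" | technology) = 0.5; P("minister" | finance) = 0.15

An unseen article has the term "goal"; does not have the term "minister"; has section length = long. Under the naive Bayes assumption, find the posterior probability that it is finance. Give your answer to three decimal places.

0.417

politics: 0.3 × 0.7 × 0.35 × (1−0.5) = 0.03675
sports: 0.2 × 0.6 × 0.75 × (1−0.15) = 0.0765
technology: 0.15 × 0.7 × 0.2 × (1−0.5) = 0.0105
finance: 0.35 × 0.35 × 0.85 × (1−0.15) = 0.08850625
P(finance | x) = 0.08850625 / 0.21225625 ≈ 0.417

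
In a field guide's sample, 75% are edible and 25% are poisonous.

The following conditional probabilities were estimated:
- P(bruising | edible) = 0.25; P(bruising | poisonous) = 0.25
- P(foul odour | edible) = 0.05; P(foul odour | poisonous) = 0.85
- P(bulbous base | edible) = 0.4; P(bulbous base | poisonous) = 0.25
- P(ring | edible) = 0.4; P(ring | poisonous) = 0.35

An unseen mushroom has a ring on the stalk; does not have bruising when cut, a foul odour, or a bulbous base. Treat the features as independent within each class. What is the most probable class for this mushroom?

edible: 0.75 × (1−0.25) × (1−0.05) × (1−0.4) × 0.4 = 0.12825
poisonous: 0.25 × (1−0.25) × (1−0.85) × (1−0.25) × 0.35 = 0.0073828125
Highest score → edible.

edible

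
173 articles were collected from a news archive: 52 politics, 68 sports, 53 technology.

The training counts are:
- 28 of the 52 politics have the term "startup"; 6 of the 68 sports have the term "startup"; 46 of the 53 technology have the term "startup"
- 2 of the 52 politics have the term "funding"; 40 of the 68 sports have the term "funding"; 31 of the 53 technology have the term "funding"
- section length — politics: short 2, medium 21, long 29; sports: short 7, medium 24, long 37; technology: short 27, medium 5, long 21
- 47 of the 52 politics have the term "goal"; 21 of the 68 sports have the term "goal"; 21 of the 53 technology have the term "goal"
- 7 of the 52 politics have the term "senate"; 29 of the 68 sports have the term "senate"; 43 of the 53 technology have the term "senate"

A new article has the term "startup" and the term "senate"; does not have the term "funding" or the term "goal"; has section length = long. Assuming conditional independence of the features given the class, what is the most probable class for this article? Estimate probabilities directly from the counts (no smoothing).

politics: (52/173) × (28/52) × (50/52) × (29/52) × (5/52) × (7/52) ≈ 0.0011234
sports: (68/173) × (6/68) × (28/68) × (37/68) × (47/68) × (29/68) ≈ 0.00229047
technology: (53/173) × (46/53) × (22/53) × (21/53) × (32/53) × (43/53) ≈ 0.0214224
Highest score → technology.

technology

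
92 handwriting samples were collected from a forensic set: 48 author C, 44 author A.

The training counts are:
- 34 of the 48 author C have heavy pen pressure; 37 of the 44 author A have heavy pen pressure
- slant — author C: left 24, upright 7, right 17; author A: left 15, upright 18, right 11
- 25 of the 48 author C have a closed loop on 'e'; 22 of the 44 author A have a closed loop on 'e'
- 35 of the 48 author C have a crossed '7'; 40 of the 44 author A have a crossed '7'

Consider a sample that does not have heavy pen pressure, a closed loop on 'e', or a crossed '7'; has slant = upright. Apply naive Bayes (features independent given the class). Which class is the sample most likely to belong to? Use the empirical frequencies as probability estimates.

author C

author C: (48/92) × (14/48) × (7/48) × (23/48) × (13/48) ≈ 0.00287996
author A: (44/92) × (7/44) × (18/44) × (22/44) × (4/44) ≈ 0.00141484
Highest score → author C.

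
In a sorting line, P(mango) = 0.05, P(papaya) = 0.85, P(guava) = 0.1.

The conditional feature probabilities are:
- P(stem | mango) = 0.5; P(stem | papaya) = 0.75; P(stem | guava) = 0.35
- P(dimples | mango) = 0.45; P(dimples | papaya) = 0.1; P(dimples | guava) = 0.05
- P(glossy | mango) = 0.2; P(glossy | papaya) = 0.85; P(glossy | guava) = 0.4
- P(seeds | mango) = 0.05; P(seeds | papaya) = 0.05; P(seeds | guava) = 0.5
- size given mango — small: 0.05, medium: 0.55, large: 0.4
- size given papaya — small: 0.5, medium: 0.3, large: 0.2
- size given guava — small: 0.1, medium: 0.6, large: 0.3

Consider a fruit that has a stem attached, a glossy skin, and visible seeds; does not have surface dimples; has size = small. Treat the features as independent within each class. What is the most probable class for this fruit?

mango: 0.05 × 0.5 × (1−0.45) × 0.2 × 0.05 × 0.05 = 0.000006875
papaya: 0.85 × 0.75 × (1−0.1) × 0.85 × 0.05 × 0.5 = 0.0121921875
guava: 0.1 × 0.35 × (1−0.05) × 0.4 × 0.5 × 0.1 = 0.000665
Highest score → papaya.

papaya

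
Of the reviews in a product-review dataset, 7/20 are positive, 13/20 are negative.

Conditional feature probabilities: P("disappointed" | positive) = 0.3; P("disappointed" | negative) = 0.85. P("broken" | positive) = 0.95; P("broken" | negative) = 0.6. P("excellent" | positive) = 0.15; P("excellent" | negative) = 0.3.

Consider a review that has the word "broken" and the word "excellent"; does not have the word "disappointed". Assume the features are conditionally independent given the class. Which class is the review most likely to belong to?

positive: 0.35 × (1−0.3) × 0.95 × 0.15 = 0.0349125
negative: 0.65 × (1−0.85) × 0.6 × 0.3 = 0.01755
Highest score → positive.

positive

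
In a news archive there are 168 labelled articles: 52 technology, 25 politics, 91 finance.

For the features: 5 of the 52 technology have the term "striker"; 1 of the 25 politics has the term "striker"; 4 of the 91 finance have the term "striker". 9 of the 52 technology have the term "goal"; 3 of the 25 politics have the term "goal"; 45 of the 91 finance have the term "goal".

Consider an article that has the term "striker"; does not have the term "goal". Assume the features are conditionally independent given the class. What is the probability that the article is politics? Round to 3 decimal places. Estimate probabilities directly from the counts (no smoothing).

technology: (52/168) × (5/52) × (43/52) ≈ 0.0246108
politics: (25/168) × (1/25) × (22/25) ≈ 0.0052381
finance: (91/168) × (4/91) × (46/91) ≈ 0.0120356
P(politics | x) = 0.0052381 / 0.0418845 ≈ 0.125

0.125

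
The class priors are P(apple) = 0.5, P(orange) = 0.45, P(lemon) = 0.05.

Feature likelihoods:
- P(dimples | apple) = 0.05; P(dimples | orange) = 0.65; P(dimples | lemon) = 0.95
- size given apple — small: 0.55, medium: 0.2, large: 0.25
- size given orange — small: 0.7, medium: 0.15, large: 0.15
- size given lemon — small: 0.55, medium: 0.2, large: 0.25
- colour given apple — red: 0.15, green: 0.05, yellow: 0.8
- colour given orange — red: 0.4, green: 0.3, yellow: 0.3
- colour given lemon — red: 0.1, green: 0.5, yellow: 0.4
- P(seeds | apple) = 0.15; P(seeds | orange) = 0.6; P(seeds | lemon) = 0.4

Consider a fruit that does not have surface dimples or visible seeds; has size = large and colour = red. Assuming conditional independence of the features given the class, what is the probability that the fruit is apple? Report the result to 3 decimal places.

0.799

apple: 0.5 × (1−0.05) × 0.25 × 0.15 × (1−0.15) = 0.015140625
orange: 0.45 × (1−0.65) × 0.15 × 0.4 × (1−0.6) = 0.00378
lemon: 0.05 × (1−0.95) × 0.25 × 0.1 × (1−0.4) = 0.0000375
P(apple | x) = 0.015140625 / 0.018958125 ≈ 0.799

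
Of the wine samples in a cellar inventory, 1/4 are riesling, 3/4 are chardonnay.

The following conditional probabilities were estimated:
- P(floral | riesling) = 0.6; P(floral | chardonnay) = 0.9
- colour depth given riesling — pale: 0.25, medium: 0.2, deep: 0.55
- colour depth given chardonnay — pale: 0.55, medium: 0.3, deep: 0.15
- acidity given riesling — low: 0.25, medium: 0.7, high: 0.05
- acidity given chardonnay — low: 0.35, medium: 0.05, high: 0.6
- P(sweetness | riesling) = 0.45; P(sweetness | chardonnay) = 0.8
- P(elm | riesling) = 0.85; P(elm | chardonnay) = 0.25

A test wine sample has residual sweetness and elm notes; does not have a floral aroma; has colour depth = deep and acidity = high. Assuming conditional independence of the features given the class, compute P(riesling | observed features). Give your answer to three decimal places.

0.438

riesling: 0.25 × (1−0.6) × 0.55 × 0.05 × 0.45 × 0.85 = 0.001051875
chardonnay: 0.75 × (1−0.9) × 0.15 × 0.6 × 0.8 × 0.25 = 0.00135
P(riesling | x) = 0.001051875 / 0.002401875 ≈ 0.438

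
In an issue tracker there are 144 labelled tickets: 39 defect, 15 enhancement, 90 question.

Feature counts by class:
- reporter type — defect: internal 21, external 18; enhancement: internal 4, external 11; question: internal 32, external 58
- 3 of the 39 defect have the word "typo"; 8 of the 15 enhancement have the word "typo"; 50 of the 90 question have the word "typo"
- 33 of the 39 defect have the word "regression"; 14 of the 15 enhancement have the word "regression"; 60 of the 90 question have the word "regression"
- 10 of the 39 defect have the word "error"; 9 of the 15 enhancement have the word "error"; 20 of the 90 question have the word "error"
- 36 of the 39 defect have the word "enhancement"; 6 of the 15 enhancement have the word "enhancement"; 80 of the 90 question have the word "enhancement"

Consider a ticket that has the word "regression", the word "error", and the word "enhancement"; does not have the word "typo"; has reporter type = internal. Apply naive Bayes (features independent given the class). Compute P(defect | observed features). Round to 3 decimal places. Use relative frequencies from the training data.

defect: (39/144) × (21/39) × (36/39) × (33/39) × (10/39) × (36/39) ≈ 0.0269598
enhancement: (15/144) × (4/15) × (7/15) × (14/15) × (9/15) × (6/15) ≈ 0.0029037
question: (90/144) × (32/90) × (40/90) × (60/90) × (20/90) × (80/90) ≈ 0.0130061
P(defect | x) = 0.0269598 / 0.0428696 ≈ 0.629

0.629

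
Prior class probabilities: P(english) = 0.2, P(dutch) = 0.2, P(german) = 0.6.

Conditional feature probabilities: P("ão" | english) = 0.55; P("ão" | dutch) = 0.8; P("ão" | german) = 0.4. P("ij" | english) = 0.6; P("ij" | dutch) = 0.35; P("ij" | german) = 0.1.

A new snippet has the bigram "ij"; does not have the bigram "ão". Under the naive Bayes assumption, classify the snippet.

english: 0.2 × (1−0.55) × 0.6 = 0.054
dutch: 0.2 × (1−0.8) × 0.35 = 0.014
german: 0.6 × (1−0.4) × 0.1 = 0.036
Highest score → english.

english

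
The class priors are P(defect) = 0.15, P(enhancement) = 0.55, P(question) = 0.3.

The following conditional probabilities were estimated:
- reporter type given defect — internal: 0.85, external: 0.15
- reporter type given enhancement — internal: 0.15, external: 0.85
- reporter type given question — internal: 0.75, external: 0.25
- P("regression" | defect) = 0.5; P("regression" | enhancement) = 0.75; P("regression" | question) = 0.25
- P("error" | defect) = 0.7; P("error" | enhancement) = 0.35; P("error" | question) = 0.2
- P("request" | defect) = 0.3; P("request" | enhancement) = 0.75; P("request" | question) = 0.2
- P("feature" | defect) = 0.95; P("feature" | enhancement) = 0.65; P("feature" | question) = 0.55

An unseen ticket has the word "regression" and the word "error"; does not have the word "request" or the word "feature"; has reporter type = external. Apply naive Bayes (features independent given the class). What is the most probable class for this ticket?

defect: 0.15 × 0.15 × 0.5 × 0.7 × (1−0.3) × (1−0.95) = 0.000275625
enhancement: 0.55 × 0.85 × 0.75 × 0.35 × (1−0.75) × (1−0.65) = 0.010737890625
question: 0.3 × 0.25 × 0.25 × 0.2 × (1−0.2) × (1−0.55) = 0.00135
Highest score → enhancement.

enhancement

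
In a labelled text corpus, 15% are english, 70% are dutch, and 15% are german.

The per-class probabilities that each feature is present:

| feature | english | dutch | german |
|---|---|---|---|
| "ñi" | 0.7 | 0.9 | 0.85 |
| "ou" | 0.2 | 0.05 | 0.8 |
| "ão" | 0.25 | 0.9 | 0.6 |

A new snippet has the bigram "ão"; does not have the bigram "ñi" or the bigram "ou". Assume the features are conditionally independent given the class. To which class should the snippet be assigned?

english: 0.15 × (1−0.7) × (1−0.2) × 0.25 = 0.009
dutch: 0.7 × (1−0.9) × (1−0.05) × 0.9 = 0.05985
german: 0.15 × (1−0.85) × (1−0.8) × 0.6 = 0.0027
Highest score → dutch.

dutch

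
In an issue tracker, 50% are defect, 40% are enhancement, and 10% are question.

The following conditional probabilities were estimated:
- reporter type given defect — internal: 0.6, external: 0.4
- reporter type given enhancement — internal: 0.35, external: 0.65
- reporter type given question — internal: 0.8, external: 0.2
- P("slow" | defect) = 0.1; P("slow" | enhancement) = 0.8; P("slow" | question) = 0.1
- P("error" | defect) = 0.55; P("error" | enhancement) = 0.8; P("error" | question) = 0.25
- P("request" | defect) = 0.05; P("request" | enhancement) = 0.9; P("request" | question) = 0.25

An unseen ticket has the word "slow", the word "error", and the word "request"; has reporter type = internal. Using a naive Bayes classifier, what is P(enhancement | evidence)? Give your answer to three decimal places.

0.984

defect: 0.5 × 0.6 × 0.1 × 0.55 × 0.05 = 0.000825
enhancement: 0.4 × 0.35 × 0.8 × 0.8 × 0.9 = 0.08064
question: 0.1 × 0.8 × 0.1 × 0.25 × 0.25 = 0.0005
P(enhancement | x) = 0.08064 / 0.081965 ≈ 0.984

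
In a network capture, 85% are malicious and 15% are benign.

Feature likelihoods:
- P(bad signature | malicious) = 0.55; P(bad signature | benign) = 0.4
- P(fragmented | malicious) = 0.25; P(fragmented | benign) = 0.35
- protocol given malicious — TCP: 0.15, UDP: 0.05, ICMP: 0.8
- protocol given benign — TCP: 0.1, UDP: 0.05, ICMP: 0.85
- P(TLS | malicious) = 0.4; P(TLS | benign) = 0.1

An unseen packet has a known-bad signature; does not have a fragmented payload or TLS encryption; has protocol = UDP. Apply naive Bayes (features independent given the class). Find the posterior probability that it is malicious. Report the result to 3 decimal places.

malicious: 0.85 × 0.55 × (1−0.25) × 0.05 × (1−0.4) = 0.01051875
benign: 0.15 × 0.4 × (1−0.35) × 0.05 × (1−0.1) = 0.001755
P(malicious | x) = 0.01051875 / 0.01227375 ≈ 0.857

0.857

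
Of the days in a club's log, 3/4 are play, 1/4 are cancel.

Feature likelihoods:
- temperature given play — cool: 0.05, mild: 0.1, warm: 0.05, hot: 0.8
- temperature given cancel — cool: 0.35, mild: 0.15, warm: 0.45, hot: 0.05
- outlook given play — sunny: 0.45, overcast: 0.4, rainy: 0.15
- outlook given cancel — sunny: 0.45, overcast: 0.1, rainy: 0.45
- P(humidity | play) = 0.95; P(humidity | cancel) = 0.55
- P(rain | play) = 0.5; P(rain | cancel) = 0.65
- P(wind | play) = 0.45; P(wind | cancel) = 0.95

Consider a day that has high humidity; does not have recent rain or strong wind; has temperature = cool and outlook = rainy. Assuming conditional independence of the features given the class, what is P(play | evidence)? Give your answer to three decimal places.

0.795

play: 0.75 × 0.05 × 0.15 × 0.95 × (1−0.5) × (1−0.45) = 0.00146953125
cancel: 0.25 × 0.35 × 0.45 × 0.55 × (1−0.65) × (1−0.95) = 0.000378984375
P(play | x) = 0.00146953125 / 0.001848515625 ≈ 0.795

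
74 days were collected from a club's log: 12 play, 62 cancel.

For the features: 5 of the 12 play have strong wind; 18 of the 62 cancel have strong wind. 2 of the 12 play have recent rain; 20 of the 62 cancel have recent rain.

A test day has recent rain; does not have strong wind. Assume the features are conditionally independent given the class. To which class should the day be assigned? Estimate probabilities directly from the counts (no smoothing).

cancel

play: (12/74) × (7/12) × (2/12) ≈ 0.0157658
cancel: (62/74) × (44/62) × (20/62) ≈ 0.191805
Highest score → cancel.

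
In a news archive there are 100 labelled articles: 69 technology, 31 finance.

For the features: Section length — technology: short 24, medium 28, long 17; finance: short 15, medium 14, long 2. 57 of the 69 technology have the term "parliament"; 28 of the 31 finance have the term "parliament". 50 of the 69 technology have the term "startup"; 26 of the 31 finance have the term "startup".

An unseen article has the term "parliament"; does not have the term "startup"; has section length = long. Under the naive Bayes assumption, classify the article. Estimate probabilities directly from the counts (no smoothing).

technology: (69/100) × (17/69) × (57/69) × (19/69) ≈ 0.0386704
finance: (31/100) × (2/31) × (28/31) × (5/31) ≈ 0.00291363
Highest score → technology.

technology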